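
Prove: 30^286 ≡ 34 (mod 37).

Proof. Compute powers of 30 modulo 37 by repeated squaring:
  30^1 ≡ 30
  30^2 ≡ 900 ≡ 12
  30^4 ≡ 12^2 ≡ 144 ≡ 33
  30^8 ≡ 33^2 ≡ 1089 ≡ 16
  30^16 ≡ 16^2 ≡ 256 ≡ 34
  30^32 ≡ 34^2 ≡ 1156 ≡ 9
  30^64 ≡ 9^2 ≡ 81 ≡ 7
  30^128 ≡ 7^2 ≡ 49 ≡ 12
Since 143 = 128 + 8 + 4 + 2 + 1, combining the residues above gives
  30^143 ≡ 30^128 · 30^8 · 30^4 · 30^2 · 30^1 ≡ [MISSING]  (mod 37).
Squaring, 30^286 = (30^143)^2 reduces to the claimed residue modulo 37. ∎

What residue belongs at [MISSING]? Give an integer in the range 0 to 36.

Multiply the listed residues: 12 · 16 · 33 · 12 · 30 = 192 → 6336 → 76032 → 2280960.
Reducing modulo 37: 2280960 = 61647·37 + 21, so 30^143 ≡ 21.

21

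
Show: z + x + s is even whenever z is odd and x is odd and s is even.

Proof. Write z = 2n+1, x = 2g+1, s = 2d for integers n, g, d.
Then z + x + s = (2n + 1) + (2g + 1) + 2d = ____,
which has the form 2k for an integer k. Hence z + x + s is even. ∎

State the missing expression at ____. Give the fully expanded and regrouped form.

(2n + 1) + (2g + 1) + 2d = 2d + 2g + 2n + 2
= 2(d + g + n + 1).
Since d + g + n + 1 is an integer, the sum is of the form 2k for an integer k.

2(d + g + n + 1)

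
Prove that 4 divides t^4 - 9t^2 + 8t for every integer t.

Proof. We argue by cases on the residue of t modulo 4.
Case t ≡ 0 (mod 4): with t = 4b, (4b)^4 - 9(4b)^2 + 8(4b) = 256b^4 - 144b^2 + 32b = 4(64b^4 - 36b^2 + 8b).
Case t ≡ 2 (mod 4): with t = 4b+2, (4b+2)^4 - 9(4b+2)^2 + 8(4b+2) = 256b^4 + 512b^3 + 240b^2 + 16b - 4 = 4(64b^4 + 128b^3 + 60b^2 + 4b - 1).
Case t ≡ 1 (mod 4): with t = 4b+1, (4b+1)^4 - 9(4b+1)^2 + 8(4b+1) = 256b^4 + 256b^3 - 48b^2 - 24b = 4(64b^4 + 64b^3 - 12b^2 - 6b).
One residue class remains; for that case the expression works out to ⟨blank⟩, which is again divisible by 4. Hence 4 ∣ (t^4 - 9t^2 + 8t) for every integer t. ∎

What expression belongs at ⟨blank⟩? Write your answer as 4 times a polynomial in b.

The residues treated are {0, 2, 1}, so the missing case is t ≡ 3 (mod 4); write t = 4b+3.
Then (4b+3)^4 - 9(4b+3)^2 + 8(4b+3) = 256b^4 + 768b^3 + 720b^2 + 248b + 24 = 4(64b^4 + 192b^3 + 180b^2 + 62b + 6).

4(64b^4 + 192b^3 + 180b^2 + 62b + 6)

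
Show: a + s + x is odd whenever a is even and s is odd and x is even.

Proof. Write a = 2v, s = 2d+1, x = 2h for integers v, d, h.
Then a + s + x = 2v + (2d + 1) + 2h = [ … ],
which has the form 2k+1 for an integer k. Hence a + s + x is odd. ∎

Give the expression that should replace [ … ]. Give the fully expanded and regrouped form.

Expanding: 2v + (2d + 1) + 2h = 2d + 2h + 2v + 1.
Every term except the constant is even, so this is 2(d + h + v) + 1,
and d + h + v ∈ ℤ gives the required form.

2(d + h + v) + 1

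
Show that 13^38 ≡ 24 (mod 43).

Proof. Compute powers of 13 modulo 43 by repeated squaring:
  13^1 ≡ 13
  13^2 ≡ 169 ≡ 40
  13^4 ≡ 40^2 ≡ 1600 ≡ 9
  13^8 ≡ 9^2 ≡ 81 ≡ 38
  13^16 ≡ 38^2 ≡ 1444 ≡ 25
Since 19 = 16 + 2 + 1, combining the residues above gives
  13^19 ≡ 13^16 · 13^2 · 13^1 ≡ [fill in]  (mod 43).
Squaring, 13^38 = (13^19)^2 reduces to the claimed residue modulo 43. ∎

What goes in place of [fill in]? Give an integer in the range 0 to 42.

14

Multiply the listed residues: 25 · 40 · 13 = 1000 → 13000.
Reducing modulo 43: 13000 = 302·43 + 14, so 13^19 ≡ 14.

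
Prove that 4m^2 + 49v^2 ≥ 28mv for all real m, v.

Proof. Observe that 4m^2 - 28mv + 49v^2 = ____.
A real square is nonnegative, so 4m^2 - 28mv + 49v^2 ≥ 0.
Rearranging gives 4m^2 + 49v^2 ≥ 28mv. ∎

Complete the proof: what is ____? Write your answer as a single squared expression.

4m^2 - 28mv + 49v^2 is a perfect-square trinomial: the outer terms are (2m)^2 and (7v)^2, and the cross term is -2·2m·7v.
So 4m^2 - 28mv + 49v^2 = (2m - 7v)^2 ≥ 0.

(2m - 7v)^2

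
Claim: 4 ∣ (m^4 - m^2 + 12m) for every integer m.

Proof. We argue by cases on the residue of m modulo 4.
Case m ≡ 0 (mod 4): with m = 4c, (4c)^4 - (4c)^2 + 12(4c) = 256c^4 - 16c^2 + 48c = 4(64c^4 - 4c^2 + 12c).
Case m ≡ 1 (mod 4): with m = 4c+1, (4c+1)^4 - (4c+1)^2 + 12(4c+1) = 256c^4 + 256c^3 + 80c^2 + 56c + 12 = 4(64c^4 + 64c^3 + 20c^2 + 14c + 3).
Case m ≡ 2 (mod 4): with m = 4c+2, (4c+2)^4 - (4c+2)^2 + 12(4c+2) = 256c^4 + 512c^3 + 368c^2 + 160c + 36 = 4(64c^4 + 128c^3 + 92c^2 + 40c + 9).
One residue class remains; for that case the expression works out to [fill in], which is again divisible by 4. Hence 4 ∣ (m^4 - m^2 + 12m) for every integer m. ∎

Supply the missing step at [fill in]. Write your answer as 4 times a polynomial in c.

4(64c^4 + 192c^3 + 212c^2 + 114c + 27)

Only m ≡ 3 (mod 4) is unaccounted for. Put m = 4c+3:
(4c+3)^4 - (4c+3)^2 + 12(4c+3) expands to 256c^4 + 768c^3 + 848c^2 + 456c + 108,
and factoring out 4 leaves 4(64c^4 + 192c^3 + 212c^2 + 114c + 27).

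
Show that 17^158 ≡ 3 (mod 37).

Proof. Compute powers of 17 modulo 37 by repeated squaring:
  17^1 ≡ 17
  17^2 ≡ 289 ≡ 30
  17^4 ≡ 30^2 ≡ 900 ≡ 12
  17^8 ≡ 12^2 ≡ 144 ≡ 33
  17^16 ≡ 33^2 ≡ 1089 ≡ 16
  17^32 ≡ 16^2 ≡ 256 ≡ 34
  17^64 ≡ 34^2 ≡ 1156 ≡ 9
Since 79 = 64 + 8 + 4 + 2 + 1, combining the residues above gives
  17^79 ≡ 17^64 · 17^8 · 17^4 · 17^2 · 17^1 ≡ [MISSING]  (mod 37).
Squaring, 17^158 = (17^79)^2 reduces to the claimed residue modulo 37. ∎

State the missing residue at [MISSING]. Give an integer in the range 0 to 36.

17^64 · 17^8 · 17^4 · 17^2 · 17^1 ≡ 9 · 33 · 12 · 30 · 17 = 1817640.
1817640 mod 37 = 15, so 17^79 ≡ 15 (mod 37).

15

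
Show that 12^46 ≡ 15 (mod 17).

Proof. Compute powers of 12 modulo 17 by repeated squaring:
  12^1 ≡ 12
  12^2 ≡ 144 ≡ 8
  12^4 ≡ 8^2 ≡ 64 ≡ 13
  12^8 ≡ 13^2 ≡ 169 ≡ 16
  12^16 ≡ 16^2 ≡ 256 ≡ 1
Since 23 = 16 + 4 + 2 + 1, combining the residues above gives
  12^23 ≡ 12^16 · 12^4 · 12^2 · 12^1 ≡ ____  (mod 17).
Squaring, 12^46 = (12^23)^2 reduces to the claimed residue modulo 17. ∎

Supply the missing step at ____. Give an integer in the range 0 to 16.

Multiply the listed residues: 1 · 13 · 8 · 12 = 13 → 104 → 1248.
Reducing modulo 17: 1248 = 73·17 + 7, so 12^23 ≡ 7.

7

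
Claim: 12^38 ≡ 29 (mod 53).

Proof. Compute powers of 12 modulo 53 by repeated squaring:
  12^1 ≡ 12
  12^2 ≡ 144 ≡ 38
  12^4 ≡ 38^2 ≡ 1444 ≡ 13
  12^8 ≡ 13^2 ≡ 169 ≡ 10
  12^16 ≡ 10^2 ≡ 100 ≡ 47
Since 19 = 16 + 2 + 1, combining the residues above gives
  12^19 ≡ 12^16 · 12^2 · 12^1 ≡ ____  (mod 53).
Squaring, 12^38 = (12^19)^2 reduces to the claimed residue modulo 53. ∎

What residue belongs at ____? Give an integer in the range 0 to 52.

Multiply the listed residues: 47 · 38 · 12 = 1786 → 21432.
Reducing modulo 53: 21432 = 404·53 + 20, so 12^19 ≡ 20.

20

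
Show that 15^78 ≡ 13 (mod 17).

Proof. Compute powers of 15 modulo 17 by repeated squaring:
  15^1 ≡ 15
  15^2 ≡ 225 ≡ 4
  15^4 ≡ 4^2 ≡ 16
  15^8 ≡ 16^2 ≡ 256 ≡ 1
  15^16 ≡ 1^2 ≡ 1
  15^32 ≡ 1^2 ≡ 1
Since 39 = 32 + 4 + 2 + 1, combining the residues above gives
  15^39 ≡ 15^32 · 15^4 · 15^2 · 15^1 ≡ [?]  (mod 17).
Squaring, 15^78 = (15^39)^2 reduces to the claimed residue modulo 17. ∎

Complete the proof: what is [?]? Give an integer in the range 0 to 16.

15^32 · 15^4 · 15^2 · 15^1 ≡ 1 · 16 · 4 · 15 = 960.
960 mod 17 = 8, so 15^39 ≡ 8 (mod 17).

8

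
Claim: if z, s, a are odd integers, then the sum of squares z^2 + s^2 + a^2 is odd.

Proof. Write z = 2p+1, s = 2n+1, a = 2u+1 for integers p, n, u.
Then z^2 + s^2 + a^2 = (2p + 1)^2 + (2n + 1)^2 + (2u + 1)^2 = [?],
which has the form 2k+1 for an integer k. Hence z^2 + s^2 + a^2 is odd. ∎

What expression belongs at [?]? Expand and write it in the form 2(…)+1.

2(2n^2 + 2n + 2p^2 + 2p + 2u^2 + 2u + 1) + 1

Expanding: (2p + 1)^2 + (2n + 1)^2 + (2u + 1)^2 = 4n^2 + 4n + 4p^2 + 4p + 4u^2 + 4u + 3.
Every term except the constant is even, so this is 2(2n^2 + 2n + 2p^2 + 2p + 2u^2 + 2u + 1) + 1,
and 2n^2 + 2n + 2p^2 + 2p + 2u^2 + 2u + 1 ∈ ℤ gives the required form.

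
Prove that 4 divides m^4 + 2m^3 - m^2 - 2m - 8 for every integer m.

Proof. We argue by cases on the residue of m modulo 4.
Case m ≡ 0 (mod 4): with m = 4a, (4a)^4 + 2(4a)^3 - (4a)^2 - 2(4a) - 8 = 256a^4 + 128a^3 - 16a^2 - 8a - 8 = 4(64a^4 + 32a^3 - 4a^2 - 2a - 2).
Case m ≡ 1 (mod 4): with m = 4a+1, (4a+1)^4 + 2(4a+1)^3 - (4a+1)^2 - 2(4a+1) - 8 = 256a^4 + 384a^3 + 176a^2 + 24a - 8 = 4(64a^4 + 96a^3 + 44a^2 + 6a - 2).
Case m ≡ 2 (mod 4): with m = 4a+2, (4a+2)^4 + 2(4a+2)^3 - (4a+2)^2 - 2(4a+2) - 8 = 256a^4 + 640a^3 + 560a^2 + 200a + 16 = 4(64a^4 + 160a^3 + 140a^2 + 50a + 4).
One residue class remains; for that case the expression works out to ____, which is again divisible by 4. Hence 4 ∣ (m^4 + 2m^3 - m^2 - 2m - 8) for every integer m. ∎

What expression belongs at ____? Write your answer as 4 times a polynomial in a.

Only m ≡ 3 (mod 4) is unaccounted for. Put m = 4a+3:
(4a+3)^4 + 2(4a+3)^3 - (4a+3)^2 - 2(4a+3) - 8 expands to 256a^4 + 896a^3 + 1136a^2 + 616a + 112,
and factoring out 4 leaves 4(64a^4 + 224a^3 + 284a^2 + 154a + 28).

4(64a^4 + 224a^3 + 284a^2 + 154a + 28)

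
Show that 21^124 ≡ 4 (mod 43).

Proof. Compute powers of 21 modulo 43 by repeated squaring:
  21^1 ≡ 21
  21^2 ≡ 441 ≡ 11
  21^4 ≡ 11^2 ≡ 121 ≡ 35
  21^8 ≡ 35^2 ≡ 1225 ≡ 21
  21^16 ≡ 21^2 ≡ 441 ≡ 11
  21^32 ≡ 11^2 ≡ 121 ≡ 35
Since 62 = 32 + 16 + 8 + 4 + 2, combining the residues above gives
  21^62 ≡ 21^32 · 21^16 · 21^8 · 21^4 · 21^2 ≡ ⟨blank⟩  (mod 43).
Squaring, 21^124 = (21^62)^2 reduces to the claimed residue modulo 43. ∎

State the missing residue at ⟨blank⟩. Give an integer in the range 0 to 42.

Multiply the listed residues: 35 · 11 · 21 · 35 · 11 = 385 → 8085 → 282975 → 3112725.
Reducing modulo 43: 3112725 = 72388·43 + 41, so 21^62 ≡ 41.

41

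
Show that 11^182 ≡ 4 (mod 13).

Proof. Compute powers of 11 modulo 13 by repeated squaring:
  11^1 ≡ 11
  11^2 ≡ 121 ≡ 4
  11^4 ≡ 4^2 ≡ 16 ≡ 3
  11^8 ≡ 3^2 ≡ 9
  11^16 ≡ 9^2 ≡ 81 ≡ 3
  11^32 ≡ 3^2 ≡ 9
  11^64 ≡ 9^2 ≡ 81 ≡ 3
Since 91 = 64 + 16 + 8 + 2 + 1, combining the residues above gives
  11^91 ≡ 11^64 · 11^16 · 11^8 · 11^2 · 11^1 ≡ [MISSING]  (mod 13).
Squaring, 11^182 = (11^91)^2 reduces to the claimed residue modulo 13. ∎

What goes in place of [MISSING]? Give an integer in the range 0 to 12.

Multiply the listed residues: 3 · 3 · 9 · 4 · 11 = 9 → 81 → 324 → 3564.
Reducing modulo 13: 3564 = 274·13 + 2, so 11^91 ≡ 2.

2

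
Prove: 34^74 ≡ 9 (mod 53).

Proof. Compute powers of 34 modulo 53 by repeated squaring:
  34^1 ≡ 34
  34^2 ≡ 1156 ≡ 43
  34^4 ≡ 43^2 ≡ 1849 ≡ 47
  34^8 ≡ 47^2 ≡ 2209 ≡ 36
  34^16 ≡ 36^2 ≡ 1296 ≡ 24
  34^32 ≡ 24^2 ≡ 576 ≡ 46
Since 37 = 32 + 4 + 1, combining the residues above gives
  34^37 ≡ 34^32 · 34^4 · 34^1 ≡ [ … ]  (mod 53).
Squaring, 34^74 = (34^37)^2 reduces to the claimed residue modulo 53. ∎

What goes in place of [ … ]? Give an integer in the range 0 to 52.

34^32 · 34^4 · 34^1 ≡ 46 · 47 · 34 = 73508.
73508 mod 53 = 50, so 34^37 ≡ 50 (mod 53).

50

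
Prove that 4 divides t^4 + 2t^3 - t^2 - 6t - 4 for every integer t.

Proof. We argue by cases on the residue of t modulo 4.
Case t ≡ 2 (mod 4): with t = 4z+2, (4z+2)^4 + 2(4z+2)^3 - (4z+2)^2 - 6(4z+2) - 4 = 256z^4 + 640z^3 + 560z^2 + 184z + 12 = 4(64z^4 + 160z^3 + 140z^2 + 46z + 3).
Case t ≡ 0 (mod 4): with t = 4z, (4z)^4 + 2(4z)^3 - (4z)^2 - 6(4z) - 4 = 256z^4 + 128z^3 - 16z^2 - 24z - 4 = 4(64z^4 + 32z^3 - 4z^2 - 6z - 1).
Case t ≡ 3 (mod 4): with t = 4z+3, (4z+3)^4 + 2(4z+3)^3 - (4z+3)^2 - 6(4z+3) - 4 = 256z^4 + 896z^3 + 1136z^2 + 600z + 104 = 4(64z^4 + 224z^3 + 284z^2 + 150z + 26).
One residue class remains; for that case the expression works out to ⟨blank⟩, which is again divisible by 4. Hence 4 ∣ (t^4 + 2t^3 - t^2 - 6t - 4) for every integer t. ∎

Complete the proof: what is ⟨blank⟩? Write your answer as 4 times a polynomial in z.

Only t ≡ 1 (mod 4) is unaccounted for. Put t = 4z+1:
(4z+1)^4 + 2(4z+1)^3 - (4z+1)^2 - 6(4z+1) - 4 expands to 256z^4 + 384z^3 + 176z^2 + 8z - 8,
and factoring out 4 leaves 4(64z^4 + 96z^3 + 44z^2 + 2z - 2).

4(64z^4 + 96z^3 + 44z^2 + 2z - 2)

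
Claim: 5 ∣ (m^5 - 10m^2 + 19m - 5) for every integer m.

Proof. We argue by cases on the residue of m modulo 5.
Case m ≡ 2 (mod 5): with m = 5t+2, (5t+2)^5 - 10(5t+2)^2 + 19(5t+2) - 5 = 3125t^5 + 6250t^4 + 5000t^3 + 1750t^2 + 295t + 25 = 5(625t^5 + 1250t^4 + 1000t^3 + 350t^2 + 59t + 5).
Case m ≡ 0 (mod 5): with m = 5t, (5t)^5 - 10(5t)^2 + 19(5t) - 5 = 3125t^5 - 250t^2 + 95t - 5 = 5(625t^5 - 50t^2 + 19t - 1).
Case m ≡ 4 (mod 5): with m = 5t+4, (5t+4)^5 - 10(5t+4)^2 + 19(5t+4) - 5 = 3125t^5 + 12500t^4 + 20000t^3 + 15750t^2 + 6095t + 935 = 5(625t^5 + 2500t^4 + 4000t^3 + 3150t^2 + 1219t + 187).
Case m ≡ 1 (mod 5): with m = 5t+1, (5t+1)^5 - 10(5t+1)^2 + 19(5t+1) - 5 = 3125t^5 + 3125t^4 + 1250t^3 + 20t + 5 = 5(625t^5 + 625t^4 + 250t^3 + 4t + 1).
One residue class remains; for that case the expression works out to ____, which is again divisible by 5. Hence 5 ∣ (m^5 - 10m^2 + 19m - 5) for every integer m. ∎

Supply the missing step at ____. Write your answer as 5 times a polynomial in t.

5(625t^5 + 1875t^4 + 2250t^3 + 1300t^2 + 364t + 41)

The residues treated are {2, 0, 4, 1}, so the missing case is m ≡ 3 (mod 5); write m = 5t+3.
Then (5t+3)^5 - 10(5t+3)^2 + 19(5t+3) - 5 = 3125t^5 + 9375t^4 + 11250t^3 + 6500t^2 + 1820t + 205 = 5(625t^5 + 1875t^4 + 2250t^3 + 1300t^2 + 364t + 41).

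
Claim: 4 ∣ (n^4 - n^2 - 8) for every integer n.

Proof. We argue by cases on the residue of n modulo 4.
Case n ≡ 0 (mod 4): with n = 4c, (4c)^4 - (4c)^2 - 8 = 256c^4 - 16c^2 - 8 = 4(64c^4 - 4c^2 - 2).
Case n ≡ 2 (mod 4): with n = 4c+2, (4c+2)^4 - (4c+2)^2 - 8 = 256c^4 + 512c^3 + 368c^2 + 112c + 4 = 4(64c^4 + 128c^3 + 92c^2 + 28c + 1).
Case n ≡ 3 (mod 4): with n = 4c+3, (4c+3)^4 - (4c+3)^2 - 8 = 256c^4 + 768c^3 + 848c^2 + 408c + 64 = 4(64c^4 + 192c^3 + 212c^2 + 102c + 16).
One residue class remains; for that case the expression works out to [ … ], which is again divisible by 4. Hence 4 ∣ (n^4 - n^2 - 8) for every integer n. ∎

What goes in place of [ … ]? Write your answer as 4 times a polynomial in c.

4(64c^4 + 64c^3 + 20c^2 + 2c - 2)

The residues treated are {0, 2, 3}, so the missing case is n ≡ 1 (mod 4); write n = 4c+1.
Then (4c+1)^4 - (4c+1)^2 - 8 = 256c^4 + 256c^3 + 80c^2 + 8c - 8 = 4(64c^4 + 64c^3 + 20c^2 + 2c - 2).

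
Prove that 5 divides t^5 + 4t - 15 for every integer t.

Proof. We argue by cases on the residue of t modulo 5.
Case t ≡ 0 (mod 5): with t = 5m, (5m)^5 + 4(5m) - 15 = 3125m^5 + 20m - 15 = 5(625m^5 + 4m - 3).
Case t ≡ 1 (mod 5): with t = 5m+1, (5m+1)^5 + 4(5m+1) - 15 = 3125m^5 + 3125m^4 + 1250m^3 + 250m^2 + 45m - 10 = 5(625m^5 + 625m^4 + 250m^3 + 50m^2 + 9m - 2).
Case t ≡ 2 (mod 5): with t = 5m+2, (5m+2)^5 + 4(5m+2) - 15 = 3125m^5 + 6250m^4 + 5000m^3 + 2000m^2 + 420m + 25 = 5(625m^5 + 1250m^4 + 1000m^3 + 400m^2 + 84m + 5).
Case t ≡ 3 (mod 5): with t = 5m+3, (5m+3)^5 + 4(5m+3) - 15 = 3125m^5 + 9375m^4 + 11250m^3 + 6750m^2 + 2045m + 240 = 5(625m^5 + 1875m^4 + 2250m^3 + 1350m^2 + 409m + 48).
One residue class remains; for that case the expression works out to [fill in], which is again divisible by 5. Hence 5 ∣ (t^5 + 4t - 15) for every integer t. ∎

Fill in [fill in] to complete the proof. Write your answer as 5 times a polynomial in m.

5(625m^5 + 2500m^4 + 4000m^3 + 3200m^2 + 1284m + 205)

The residues treated are {0, 1, 2, 3}, so the missing case is t ≡ 4 (mod 5); write t = 5m+4.
Then (5m+4)^5 + 4(5m+4) - 15 = 3125m^5 + 12500m^4 + 20000m^3 + 16000m^2 + 6420m + 1025 = 5(625m^5 + 2500m^4 + 4000m^3 + 3200m^2 + 1284m + 205).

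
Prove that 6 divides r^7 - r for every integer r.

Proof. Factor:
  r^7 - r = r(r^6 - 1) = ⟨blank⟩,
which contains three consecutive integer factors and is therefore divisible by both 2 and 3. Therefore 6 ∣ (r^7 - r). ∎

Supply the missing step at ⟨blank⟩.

(r - 1)r(r + 1)(r^4 + r^2 + 1)

r^6 - 1 = (r^2 - 1)(r^4 + r^2 + 1), and r^2 - 1 = (r-1)(r+1).
So r(r^6 - 1) = (r - 1)r(r + 1)(r^4 + r^2 + 1).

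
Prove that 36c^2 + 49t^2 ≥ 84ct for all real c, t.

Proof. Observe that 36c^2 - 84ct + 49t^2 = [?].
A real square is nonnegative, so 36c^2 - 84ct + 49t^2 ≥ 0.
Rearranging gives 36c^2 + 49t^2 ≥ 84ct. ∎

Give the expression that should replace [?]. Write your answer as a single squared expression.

(6c - 7t)^2

The leading and trailing coefficients are 6^2 and 7^2, and 84 = 2·6·7, so the trinomial is (6c - 7t)^2.
Hence 36c^2 - 84ct + 49t^2 ≥ 0.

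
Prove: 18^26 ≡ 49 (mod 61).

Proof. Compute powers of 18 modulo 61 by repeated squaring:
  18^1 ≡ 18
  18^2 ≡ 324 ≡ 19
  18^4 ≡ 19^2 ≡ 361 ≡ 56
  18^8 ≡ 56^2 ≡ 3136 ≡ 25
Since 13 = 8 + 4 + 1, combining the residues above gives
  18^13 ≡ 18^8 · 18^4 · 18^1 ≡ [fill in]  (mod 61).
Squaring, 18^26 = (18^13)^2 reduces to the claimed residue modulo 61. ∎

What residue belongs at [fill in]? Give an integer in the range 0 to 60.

7

Multiply the listed residues: 25 · 56 · 18 = 1400 → 25200.
Reducing modulo 61: 25200 = 413·61 + 7, so 18^13 ≡ 7.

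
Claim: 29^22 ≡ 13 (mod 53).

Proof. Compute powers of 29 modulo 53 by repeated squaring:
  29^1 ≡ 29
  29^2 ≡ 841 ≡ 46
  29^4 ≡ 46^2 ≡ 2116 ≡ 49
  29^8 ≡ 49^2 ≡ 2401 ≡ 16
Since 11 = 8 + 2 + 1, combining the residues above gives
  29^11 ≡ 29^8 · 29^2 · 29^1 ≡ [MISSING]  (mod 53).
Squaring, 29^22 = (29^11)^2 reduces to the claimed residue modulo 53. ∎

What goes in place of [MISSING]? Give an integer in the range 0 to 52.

38

Multiply the listed residues: 16 · 46 · 29 = 736 → 21344.
Reducing modulo 53: 21344 = 402·53 + 38, so 29^11 ≡ 38.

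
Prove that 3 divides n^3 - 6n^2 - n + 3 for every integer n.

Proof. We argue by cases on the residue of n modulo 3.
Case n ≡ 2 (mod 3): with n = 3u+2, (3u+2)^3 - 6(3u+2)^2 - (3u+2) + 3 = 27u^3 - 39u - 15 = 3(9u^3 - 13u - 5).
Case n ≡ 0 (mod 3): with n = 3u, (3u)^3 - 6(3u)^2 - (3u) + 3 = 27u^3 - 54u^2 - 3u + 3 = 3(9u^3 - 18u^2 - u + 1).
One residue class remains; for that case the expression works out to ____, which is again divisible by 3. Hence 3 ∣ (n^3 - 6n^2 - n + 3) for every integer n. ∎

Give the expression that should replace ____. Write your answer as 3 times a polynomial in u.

The residues treated are {2, 0}, so the missing case is n ≡ 1 (mod 3); write n = 3u+1.
Then (3u+1)^3 - 6(3u+1)^2 - (3u+1) + 3 = 27u^3 - 27u^2 - 30u - 3 = 3(9u^3 - 9u^2 - 10u - 1).

3(9u^3 - 9u^2 - 10u - 1)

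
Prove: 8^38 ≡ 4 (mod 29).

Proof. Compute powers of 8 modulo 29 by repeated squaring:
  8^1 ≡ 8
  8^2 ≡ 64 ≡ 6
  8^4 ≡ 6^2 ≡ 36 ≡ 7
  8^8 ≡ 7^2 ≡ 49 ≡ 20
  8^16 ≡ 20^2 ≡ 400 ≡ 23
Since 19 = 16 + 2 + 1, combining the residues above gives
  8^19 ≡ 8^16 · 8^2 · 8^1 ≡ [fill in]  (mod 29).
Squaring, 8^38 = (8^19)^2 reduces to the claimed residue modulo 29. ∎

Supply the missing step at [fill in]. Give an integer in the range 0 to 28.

2

8^16 · 8^2 · 8^1 ≡ 23 · 6 · 8 = 1104.
1104 mod 29 = 2, so 8^19 ≡ 2 (mod 29).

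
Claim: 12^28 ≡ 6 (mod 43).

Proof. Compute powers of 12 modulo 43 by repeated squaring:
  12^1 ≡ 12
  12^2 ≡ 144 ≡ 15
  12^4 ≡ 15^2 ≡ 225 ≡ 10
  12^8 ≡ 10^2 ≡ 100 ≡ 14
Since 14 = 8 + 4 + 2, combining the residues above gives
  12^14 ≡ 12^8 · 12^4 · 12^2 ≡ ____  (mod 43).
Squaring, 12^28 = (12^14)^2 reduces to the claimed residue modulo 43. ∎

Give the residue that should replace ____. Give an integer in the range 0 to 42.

12^8 · 12^4 · 12^2 ≡ 14 · 10 · 15 = 2100.
2100 mod 43 = 36, so 12^14 ≡ 36 (mod 43).

36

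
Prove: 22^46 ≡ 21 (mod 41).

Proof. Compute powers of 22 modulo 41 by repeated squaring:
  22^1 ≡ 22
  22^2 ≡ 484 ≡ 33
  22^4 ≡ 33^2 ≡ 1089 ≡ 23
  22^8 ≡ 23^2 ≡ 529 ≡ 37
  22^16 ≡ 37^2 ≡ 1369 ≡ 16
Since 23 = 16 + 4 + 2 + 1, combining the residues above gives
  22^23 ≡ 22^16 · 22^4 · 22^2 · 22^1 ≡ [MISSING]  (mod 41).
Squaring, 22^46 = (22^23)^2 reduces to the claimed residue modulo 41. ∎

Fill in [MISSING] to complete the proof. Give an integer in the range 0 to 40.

12

22^16 · 22^4 · 22^2 · 22^1 ≡ 16 · 23 · 33 · 22 = 267168.
267168 mod 41 = 12, so 22^23 ≡ 12 (mod 41).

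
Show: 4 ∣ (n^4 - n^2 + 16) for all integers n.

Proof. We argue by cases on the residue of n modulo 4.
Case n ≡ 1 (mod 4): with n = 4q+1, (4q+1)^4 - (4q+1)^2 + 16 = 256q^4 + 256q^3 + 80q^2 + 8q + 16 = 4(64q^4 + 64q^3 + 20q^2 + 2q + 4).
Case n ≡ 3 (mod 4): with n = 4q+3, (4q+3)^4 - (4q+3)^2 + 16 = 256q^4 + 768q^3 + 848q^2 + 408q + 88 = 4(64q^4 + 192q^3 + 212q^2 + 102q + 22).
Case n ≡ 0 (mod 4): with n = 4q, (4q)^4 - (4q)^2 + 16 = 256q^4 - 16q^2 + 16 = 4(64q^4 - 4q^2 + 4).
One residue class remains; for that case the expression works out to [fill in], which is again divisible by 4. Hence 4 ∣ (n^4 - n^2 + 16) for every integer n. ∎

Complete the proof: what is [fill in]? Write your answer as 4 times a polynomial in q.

Only n ≡ 2 (mod 4) is unaccounted for. Put n = 4q+2:
(4q+2)^4 - (4q+2)^2 + 16 expands to 256q^4 + 512q^3 + 368q^2 + 112q + 28,
and factoring out 4 leaves 4(64q^4 + 128q^3 + 92q^2 + 28q + 7).

4(64q^4 + 128q^3 + 92q^2 + 28q + 7)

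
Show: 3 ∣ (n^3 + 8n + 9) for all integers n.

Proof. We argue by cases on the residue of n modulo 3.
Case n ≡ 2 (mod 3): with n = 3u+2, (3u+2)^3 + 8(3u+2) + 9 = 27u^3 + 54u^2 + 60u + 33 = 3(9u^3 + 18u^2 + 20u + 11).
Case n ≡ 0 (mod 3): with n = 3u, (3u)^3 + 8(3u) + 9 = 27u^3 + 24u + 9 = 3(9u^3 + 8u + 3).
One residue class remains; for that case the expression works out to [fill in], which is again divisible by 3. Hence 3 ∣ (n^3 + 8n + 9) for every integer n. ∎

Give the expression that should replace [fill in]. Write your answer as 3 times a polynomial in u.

The residues treated are {2, 0}, so the missing case is n ≡ 1 (mod 3); write n = 3u+1.
Then (3u+1)^3 + 8(3u+1) + 9 = 27u^3 + 27u^2 + 33u + 18 = 3(9u^3 + 9u^2 + 11u + 6).

3(9u^3 + 9u^2 + 11u + 6)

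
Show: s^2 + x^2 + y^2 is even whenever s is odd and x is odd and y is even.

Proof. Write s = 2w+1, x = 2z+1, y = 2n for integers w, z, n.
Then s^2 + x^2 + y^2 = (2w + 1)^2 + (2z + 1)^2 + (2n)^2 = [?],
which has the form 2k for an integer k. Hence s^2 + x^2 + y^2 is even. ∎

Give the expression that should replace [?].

2(2n^2 + 2w^2 + 2w + 2z^2 + 2z + 1)

(2w + 1)^2 + (2z + 1)^2 + (2n)^2 = 4n^2 + 4w^2 + 4w + 4z^2 + 4z + 2
= 2(2n^2 + 2w^2 + 2w + 2z^2 + 2z + 1).
Since 2n^2 + 2w^2 + 2w + 2z^2 + 2z + 1 is an integer, the sum of squares is of the form 2k for an integer k.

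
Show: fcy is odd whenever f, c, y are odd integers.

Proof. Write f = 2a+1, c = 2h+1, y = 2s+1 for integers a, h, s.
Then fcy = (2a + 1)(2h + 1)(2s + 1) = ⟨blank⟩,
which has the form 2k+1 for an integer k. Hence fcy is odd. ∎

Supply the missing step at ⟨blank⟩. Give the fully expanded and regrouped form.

(2a + 1)(2h + 1)(2s + 1) = 8ahs + 4ah + 4as + 2a + 4hs + 2h + 2s + 1
= 2(4ahs + 2ah + 2as + a + 2hs + h + s) + 1.
Since 4ahs + 2ah + 2as + a + 2hs + h + s is an integer, the product is of the form 2k+1 for an integer k.

2(4ahs + 2ah + 2as + a + 2hs + h + s) + 1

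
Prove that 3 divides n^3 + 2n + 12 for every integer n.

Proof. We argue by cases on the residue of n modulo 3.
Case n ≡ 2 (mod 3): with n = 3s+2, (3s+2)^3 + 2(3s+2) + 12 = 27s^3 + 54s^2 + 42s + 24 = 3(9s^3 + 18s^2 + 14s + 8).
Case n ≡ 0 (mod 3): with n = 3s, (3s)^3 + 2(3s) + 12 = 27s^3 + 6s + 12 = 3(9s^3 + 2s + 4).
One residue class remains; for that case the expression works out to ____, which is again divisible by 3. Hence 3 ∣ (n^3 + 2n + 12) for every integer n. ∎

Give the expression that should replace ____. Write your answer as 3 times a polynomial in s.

3(9s^3 + 9s^2 + 5s + 5)

The residues treated are {2, 0}, so the missing case is n ≡ 1 (mod 3); write n = 3s+1.
Then (3s+1)^3 + 2(3s+1) + 12 = 27s^3 + 27s^2 + 15s + 15 = 3(9s^3 + 9s^2 + 5s + 5).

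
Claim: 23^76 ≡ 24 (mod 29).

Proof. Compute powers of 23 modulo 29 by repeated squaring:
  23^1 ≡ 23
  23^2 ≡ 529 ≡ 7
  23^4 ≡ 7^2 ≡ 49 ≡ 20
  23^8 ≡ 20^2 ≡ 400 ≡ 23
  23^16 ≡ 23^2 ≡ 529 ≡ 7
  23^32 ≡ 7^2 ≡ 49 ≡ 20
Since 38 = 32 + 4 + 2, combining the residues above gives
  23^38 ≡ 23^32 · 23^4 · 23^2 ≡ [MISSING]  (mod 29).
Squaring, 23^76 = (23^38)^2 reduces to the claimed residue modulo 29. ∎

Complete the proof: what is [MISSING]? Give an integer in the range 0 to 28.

Multiply the listed residues: 20 · 20 · 7 = 400 → 2800.
Reducing modulo 29: 2800 = 96·29 + 16, so 23^38 ≡ 16.

16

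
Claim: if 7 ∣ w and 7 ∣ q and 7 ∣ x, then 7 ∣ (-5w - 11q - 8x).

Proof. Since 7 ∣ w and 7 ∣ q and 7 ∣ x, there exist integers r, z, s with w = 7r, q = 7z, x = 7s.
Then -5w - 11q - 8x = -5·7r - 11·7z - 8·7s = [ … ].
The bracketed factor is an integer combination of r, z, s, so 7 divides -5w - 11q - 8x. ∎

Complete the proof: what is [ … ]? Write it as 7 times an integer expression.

7(-5r - 8s - 11z)

Each term has a factor of 7: -5·7r - 11·7z - 8·7s = 7·(-5r - 8s - 11z).
Since -5r - 8s - 11z is an integer, 7 ∣ (-5w - 11q - 8x).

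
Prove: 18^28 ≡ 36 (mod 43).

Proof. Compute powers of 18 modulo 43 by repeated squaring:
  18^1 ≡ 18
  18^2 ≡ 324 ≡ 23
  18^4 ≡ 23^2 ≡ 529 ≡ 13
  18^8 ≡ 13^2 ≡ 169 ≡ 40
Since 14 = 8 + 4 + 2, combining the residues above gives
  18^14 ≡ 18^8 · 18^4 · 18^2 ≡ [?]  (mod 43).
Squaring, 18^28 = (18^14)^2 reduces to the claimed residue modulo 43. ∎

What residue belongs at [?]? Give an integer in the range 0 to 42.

Multiply the listed residues: 40 · 13 · 23 = 520 → 11960.
Reducing modulo 43: 11960 = 278·43 + 6, so 18^14 ≡ 6.

6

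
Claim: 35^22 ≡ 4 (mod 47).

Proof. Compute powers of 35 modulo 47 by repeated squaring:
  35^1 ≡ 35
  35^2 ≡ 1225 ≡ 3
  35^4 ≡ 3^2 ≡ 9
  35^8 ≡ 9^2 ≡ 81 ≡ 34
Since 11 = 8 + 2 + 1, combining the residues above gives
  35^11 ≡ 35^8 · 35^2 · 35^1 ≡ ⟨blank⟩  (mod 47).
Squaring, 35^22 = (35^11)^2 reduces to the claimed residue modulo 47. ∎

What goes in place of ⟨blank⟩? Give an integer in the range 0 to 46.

Multiply the listed residues: 34 · 3 · 35 = 102 → 3570.
Reducing modulo 47: 3570 = 75·47 + 45, so 35^11 ≡ 45.

45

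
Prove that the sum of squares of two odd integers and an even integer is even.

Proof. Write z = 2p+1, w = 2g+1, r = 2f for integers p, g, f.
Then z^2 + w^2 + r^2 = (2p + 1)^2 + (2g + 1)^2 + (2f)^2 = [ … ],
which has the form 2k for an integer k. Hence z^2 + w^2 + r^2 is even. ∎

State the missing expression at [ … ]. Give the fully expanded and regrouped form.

(2p + 1)^2 + (2g + 1)^2 + (2f)^2 = 4f^2 + 4g^2 + 4g + 4p^2 + 4p + 2
= 2(2f^2 + 2g^2 + 2g + 2p^2 + 2p + 1).
Since 2f^2 + 2g^2 + 2g + 2p^2 + 2p + 1 is an integer, the sum of squares is of the form 2k for an integer k.

2(2f^2 + 2g^2 + 2g + 2p^2 + 2p + 1)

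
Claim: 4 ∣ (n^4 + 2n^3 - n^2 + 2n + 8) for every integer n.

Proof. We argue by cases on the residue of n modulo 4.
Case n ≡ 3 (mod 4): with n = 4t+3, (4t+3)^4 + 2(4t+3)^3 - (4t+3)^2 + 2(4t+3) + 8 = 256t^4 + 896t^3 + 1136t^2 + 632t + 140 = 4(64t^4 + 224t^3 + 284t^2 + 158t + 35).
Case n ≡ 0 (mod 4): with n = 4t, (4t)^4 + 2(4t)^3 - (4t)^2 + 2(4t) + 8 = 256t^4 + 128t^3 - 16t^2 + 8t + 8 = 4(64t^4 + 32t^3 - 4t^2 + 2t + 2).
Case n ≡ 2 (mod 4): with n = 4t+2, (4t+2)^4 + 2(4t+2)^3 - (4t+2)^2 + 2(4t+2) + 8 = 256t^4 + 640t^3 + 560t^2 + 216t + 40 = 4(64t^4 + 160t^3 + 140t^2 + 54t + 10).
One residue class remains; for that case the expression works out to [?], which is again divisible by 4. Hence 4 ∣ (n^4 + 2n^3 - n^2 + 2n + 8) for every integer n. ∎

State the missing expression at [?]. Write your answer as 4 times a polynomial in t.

Only n ≡ 1 (mod 4) is unaccounted for. Put n = 4t+1:
(4t+1)^4 + 2(4t+1)^3 - (4t+1)^2 + 2(4t+1) + 8 expands to 256t^4 + 384t^3 + 176t^2 + 40t + 12,
and factoring out 4 leaves 4(64t^4 + 96t^3 + 44t^2 + 10t + 3).

4(64t^4 + 96t^3 + 44t^2 + 10t + 3)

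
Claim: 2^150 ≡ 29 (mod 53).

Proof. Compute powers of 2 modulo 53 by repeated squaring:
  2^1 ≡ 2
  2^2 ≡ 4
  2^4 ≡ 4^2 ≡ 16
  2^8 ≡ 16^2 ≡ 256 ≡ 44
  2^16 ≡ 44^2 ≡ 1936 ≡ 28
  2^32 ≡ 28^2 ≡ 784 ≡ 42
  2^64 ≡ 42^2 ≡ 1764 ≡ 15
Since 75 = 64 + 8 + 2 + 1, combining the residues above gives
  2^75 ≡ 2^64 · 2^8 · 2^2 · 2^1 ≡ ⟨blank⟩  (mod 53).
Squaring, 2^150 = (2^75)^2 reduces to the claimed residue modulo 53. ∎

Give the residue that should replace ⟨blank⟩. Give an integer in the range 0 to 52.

Multiply the listed residues: 15 · 44 · 4 · 2 = 660 → 2640 → 5280.
Reducing modulo 53: 5280 = 99·53 + 33, so 2^75 ≡ 33.

33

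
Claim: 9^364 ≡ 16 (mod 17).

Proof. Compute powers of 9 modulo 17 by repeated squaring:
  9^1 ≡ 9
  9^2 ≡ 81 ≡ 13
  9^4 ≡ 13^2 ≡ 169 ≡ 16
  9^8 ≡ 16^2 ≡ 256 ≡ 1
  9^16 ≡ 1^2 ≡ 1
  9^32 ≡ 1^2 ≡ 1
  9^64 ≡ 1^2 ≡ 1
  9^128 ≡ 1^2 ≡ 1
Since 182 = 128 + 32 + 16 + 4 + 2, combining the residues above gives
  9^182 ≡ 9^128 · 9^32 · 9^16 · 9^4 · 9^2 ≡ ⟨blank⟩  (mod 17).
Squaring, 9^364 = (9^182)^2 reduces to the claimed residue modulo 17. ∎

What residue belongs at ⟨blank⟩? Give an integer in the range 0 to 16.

Multiply the listed residues: 1 · 1 · 1 · 16 · 13 = 1 → 1 → 16 → 208.
Reducing modulo 17: 208 = 12·17 + 4, so 9^182 ≡ 4.

4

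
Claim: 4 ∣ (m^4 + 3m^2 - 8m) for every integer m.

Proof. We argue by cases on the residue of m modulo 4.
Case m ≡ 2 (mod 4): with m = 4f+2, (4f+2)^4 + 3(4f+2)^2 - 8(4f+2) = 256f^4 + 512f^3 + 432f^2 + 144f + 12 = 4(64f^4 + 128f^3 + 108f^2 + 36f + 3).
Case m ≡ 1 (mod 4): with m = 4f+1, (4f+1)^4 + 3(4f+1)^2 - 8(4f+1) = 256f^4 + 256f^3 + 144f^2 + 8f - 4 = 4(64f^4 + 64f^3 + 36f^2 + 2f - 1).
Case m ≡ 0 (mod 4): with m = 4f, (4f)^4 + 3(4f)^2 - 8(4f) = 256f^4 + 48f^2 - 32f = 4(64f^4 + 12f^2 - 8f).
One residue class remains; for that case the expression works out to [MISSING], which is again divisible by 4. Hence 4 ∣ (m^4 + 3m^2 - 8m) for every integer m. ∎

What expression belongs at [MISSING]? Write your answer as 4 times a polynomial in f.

4(64f^4 + 192f^3 + 228f^2 + 118f + 21)

Only m ≡ 3 (mod 4) is unaccounted for. Put m = 4f+3:
(4f+3)^4 + 3(4f+3)^2 - 8(4f+3) expands to 256f^4 + 768f^3 + 912f^2 + 472f + 84,
and factoring out 4 leaves 4(64f^4 + 192f^3 + 228f^2 + 118f + 21).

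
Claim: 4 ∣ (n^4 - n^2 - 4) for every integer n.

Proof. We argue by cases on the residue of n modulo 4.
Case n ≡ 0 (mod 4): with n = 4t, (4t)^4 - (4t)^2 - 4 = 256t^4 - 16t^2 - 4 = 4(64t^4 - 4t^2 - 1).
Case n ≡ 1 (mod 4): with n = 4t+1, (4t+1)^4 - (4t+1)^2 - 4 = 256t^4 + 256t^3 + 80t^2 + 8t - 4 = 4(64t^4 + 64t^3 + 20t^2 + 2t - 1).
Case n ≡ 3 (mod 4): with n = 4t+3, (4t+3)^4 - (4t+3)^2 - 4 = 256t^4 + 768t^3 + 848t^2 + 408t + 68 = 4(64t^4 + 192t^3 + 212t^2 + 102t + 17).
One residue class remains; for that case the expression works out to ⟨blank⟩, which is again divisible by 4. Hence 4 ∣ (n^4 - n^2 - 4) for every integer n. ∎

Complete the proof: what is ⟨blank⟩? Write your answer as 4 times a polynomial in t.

Only n ≡ 2 (mod 4) is unaccounted for. Put n = 4t+2:
(4t+2)^4 - (4t+2)^2 - 4 expands to 256t^4 + 512t^3 + 368t^2 + 112t + 8,
and factoring out 4 leaves 4(64t^4 + 128t^3 + 92t^2 + 28t + 2).

4(64t^4 + 128t^3 + 92t^2 + 28t + 2)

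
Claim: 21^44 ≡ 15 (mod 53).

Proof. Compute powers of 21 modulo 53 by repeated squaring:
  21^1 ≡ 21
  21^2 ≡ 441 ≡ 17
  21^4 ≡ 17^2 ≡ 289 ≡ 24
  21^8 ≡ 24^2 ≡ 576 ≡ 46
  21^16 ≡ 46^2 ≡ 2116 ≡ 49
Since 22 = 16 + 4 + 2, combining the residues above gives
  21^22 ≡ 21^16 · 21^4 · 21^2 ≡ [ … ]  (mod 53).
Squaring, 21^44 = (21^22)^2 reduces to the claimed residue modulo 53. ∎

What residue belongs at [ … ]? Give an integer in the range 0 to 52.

21^16 · 21^4 · 21^2 ≡ 49 · 24 · 17 = 19992.
19992 mod 53 = 11, so 21^22 ≡ 11 (mod 53).

11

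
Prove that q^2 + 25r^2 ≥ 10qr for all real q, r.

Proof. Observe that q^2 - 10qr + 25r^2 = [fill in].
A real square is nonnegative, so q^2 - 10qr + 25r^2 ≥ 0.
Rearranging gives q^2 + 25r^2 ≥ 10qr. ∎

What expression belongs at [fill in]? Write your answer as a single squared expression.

(q - 5r)^2

q^2 - 10qr + 25r^2 is a perfect-square trinomial: the outer terms are (q)^2 and (5r)^2, and the cross term is -2·q·5r.
So q^2 - 10qr + 25r^2 = (q - 5r)^2 ≥ 0.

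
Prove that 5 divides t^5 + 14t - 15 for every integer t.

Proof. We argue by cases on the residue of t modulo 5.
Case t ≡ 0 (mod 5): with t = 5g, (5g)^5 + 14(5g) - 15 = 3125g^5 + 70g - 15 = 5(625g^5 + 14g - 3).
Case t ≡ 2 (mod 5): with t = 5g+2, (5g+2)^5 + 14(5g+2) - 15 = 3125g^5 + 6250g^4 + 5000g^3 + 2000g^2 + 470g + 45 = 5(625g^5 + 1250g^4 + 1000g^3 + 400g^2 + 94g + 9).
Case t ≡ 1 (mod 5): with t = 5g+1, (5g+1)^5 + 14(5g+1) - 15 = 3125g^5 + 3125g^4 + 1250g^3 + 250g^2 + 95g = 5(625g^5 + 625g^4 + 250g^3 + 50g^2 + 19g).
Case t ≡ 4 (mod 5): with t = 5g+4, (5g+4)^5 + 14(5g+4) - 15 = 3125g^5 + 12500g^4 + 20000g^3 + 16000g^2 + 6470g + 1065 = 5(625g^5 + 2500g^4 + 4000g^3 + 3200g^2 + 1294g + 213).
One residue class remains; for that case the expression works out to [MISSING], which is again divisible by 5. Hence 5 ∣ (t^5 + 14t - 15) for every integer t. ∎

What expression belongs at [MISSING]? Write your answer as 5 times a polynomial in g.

The residues treated are {0, 2, 1, 4}, so the missing case is t ≡ 3 (mod 5); write t = 5g+3.
Then (5g+3)^5 + 14(5g+3) - 15 = 3125g^5 + 9375g^4 + 11250g^3 + 6750g^2 + 2095g + 270 = 5(625g^5 + 1875g^4 + 2250g^3 + 1350g^2 + 419g + 54).

5(625g^5 + 1875g^4 + 2250g^3 + 1350g^2 + 419g + 54)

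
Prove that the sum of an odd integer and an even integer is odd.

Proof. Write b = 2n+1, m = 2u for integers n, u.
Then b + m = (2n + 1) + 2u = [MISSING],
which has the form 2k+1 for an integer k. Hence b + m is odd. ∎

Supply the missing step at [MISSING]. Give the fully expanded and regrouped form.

2(n + u) + 1

(2n + 1) + 2u = 2n + 2u + 1
= 2(n + u) + 1.
Since n + u is an integer, the sum is of the form 2k+1 for an integer k.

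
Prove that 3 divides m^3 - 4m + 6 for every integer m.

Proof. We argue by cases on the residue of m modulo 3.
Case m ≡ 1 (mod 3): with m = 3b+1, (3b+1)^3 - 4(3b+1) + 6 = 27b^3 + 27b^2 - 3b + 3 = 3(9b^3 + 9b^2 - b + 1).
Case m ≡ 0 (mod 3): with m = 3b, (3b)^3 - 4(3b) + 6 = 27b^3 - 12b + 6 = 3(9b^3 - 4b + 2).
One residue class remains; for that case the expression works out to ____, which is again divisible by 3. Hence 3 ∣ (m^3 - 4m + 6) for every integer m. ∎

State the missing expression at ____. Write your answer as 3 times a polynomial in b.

3(9b^3 + 18b^2 + 8b + 2)

Only m ≡ 2 (mod 3) is unaccounted for. Put m = 3b+2:
(3b+2)^3 - 4(3b+2) + 6 expands to 27b^3 + 54b^2 + 24b + 6,
and factoring out 3 leaves 3(9b^3 + 18b^2 + 8b + 2).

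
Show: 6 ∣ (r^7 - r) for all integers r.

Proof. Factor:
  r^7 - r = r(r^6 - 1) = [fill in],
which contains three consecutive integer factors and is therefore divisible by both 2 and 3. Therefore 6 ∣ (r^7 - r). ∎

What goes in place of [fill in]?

r^6 - 1 = (r^2 - 1)(r^4 + r^2 + 1), and r^2 - 1 = (r-1)(r+1).
So r(r^6 - 1) = (r - 1)r(r + 1)(r^4 + r^2 + 1).

(r - 1)r(r + 1)(r^4 + r^2 + 1)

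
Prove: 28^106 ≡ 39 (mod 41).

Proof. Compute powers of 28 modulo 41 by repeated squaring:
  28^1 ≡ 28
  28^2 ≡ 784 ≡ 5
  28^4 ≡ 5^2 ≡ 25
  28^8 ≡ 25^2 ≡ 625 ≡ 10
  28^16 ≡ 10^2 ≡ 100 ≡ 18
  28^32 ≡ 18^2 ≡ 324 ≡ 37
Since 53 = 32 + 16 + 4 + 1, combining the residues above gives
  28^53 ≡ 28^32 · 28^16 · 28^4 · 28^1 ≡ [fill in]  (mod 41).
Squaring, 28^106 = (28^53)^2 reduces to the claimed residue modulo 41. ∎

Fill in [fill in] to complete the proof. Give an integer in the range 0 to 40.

30

28^32 · 28^16 · 28^4 · 28^1 ≡ 37 · 18 · 25 · 28 = 466200.
466200 mod 41 = 30, so 28^53 ≡ 30 (mod 41).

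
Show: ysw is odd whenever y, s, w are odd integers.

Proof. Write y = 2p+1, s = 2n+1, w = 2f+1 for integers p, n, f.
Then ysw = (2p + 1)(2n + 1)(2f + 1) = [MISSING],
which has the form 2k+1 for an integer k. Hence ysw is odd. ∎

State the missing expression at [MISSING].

(2p + 1)(2n + 1)(2f + 1) = 8fnp + 4fn + 4fp + 2f + 4np + 2n + 2p + 1
= 2(4fnp + 2fn + 2fp + f + 2np + n + p) + 1.
Since 4fnp + 2fn + 2fp + f + 2np + n + p is an integer, the product is of the form 2k+1 for an integer k.

2(4fnp + 2fn + 2fp + f + 2np + n + p) + 1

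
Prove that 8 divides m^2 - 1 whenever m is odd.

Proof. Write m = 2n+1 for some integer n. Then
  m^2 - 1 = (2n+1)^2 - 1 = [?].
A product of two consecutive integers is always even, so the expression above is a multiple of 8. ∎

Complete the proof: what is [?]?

4n(n + 1)

(2n+1)^2 - 1 = 4n^2 + 4n + 1 - 1 = 4n^2 + 4n = 4n(n+1).
Since n and n+1 are consecutive, n(n+1) is even, and 4·(even) is a multiple of 8.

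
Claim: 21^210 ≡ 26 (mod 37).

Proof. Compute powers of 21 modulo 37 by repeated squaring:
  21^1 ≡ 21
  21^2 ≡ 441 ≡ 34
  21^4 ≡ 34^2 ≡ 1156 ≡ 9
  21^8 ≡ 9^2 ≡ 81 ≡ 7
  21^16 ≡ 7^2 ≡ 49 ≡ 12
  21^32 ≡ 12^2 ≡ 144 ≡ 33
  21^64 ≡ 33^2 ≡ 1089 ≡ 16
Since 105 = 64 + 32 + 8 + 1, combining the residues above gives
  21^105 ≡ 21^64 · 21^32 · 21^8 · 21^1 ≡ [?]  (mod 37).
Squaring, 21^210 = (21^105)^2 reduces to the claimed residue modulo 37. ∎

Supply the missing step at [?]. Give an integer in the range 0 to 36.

21^64 · 21^32 · 21^8 · 21^1 ≡ 16 · 33 · 7 · 21 = 77616.
77616 mod 37 = 27, so 21^105 ≡ 27 (mod 37).

27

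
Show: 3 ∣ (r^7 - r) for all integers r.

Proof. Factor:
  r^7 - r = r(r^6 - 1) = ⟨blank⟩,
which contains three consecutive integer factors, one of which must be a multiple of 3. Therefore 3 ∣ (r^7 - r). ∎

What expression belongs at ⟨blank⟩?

r^6 - 1 = (r^2 - 1)(r^4 + r^2 + 1), and r^2 - 1 = (r-1)(r+1).
So r(r^6 - 1) = (r - 1)r(r + 1)(r^4 + r^2 + 1).

(r - 1)r(r + 1)(r^4 + r^2 + 1)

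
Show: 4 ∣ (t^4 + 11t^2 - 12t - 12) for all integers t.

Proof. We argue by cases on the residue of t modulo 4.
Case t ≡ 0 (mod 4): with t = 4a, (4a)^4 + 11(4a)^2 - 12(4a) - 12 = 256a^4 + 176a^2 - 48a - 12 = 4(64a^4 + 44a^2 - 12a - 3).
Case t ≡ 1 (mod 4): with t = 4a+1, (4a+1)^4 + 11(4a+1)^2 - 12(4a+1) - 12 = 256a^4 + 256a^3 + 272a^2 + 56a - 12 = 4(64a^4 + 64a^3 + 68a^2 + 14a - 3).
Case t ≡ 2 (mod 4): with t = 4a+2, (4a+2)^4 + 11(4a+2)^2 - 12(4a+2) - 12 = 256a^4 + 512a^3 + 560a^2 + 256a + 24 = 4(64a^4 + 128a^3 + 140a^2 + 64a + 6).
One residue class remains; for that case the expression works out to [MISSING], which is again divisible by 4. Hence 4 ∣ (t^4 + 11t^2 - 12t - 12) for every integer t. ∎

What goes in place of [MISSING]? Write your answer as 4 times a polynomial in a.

4(64a^4 + 192a^3 + 260a^2 + 162a + 33)

Only t ≡ 3 (mod 4) is unaccounted for. Put t = 4a+3:
(4a+3)^4 + 11(4a+3)^2 - 12(4a+3) - 12 expands to 256a^4 + 768a^3 + 1040a^2 + 648a + 132,
and factoring out 4 leaves 4(64a^4 + 192a^3 + 260a^2 + 162a + 33).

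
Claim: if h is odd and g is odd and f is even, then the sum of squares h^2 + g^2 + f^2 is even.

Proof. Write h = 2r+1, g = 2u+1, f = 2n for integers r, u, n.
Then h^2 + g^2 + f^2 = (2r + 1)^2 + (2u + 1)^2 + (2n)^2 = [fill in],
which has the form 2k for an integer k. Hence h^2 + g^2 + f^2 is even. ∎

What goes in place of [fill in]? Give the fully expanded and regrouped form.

2(2n^2 + 2r^2 + 2r + 2u^2 + 2u + 1)

(2r + 1)^2 + (2u + 1)^2 + (2n)^2 = 4n^2 + 4r^2 + 4r + 4u^2 + 4u + 2
= 2(2n^2 + 2r^2 + 2r + 2u^2 + 2u + 1).
Since 2n^2 + 2r^2 + 2r + 2u^2 + 2u + 1 is an integer, the sum of squares is of the form 2k for an integer k.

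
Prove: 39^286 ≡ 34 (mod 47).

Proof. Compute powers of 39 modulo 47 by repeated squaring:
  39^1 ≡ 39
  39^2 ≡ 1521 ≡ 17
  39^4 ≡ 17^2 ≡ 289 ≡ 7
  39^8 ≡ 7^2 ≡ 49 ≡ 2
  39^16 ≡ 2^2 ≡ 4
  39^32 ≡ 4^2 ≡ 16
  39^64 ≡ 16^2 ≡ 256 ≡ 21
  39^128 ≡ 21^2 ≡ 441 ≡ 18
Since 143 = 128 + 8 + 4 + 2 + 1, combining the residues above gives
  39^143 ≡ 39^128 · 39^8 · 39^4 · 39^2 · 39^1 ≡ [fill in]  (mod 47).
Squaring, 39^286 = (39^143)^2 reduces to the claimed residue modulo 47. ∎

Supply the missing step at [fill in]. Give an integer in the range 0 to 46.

38

Multiply the listed residues: 18 · 2 · 7 · 17 · 39 = 36 → 252 → 4284 → 167076.
Reducing modulo 47: 167076 = 3554·47 + 38, so 39^143 ≡ 38.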